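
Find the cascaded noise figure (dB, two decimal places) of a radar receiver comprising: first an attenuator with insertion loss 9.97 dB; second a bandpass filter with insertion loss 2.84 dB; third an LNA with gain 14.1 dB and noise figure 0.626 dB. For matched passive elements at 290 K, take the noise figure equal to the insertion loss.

Convert to linear (a loss of L dB is a gain of −L dB): F_i = 10^(NF_i/10), G_i = 10^(G_i,dB/10)
  Stage 1: F_1 = 10^(9.97/10) = 9.931, G_1 = 10^(−9.97/10) = 0.1007
  Stage 2: F_2 = 10^(2.84/10) = 1.923, G_2 = 10^(−2.84/10) = 0.5200
  Stage 3: F_3 = 10^(0.626/10) = 1.155, G_3 = 10^(14.1/10) = 25.70
Friis cascade:
  F = 9.931 + (1.923 − 1)/0.1007 + (1.155 − 1)/0.05236 = 22.06
NF = 10 log₁₀(22.06) = 13.44 dB

13.44 dB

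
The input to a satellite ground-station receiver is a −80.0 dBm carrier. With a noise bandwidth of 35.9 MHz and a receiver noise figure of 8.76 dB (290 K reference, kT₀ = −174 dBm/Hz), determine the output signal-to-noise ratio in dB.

9.7 dB

Noise floor: N = −174 + 10 log₁₀(B) + NF
10 log₁₀(3.59×10⁷) = 75.55 dB
N = −174 + 75.55 + 8.76 = −89.69 dBm
SNR = P_sig − N = −80.0 − (−89.69) = 9.69 dB → 9.7 dB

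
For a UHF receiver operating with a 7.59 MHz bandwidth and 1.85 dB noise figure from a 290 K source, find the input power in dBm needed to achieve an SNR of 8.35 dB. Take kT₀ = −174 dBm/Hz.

−95.0 dBm

Sensitivity = −174 + 10 log₁₀(B) + NF + SNR_min
= −174 + 68.8 + 1.85 + 8.35
= −95.00 dBm → −95.0 dBm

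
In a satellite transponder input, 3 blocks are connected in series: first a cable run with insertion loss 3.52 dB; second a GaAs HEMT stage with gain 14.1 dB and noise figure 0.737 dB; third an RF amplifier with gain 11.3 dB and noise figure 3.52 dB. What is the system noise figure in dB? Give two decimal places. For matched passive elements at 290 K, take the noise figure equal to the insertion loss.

4.43 dB

Convert to linear (a loss of L dB is a gain of −L dB): F_i = 10^(NF_i/10), G_i = 10^(G_i,dB/10)
  Stage 1: F_1 = 10^(3.52/10) = 2.249, G_1 = 10^(−3.52/10) = 0.4446
  Stage 2: F_2 = 10^(0.737/10) = 1.185, G_2 = 10^(14.1/10) = 25.70
  Stage 3: F_3 = 10^(3.52/10) = 2.249, G_3 = 10^(11.3/10) = 13.49
Friis cascade:
  F = 2.249 + (1.185 − 1)/0.4446 + (2.249 − 1)/11.43 = 2.774
NF = 10 log₁₀(2.774) = 4.43 dB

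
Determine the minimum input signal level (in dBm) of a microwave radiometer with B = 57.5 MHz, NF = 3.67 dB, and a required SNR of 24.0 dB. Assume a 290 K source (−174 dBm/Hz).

−68.7 dBm

Sensitivity = −174 + 10 log₁₀(B) + NF + SNR_min
= −174 + 77.6 + 3.67 + 24.0
= −68.73 dBm → −68.7 dBm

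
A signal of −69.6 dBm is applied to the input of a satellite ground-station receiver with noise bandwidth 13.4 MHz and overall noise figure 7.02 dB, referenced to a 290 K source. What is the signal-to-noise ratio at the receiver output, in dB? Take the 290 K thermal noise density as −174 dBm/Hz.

26.1 dB

Noise floor: N = −174 + 10 log₁₀(B) + NF
10 log₁₀(1.34×10⁷) = 71.27 dB
N = −174 + 71.27 + 7.02 = −95.71 dBm
SNR = P_sig − N = −69.6 − (−95.71) = 26.11 dB → 26.1 dB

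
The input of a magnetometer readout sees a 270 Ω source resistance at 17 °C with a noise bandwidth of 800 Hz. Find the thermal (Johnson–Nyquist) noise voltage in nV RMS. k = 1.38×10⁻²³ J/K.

58.8 nV

T = 17 °C + 273.15 = 290.15 K
V_n = √(4kTRB)
4kTRB = 4 × 1.38×10⁻²³ × 290.15 × 2.70×10² × 8.00×10² = 3.46×10⁻¹⁵ V²
V_n = √(3.46×10⁻¹⁵) = 5.88×10⁻⁸ V = 58.8 nV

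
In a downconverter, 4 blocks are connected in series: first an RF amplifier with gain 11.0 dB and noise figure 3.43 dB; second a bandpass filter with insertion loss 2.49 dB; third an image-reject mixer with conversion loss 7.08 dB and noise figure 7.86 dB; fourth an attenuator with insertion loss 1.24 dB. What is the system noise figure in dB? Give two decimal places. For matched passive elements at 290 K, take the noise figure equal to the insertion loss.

5.08 dB

Convert to linear (a loss of L dB is a gain of −L dB): F_i = 10^(NF_i/10), G_i = 10^(G_i,dB/10)
  Stage 1: F_1 = 10^(3.43/10) = 2.203, G_1 = 10^(11.0/10) = 12.59
  Stage 2: F_2 = 10^(2.49/10) = 1.774, G_2 = 10^(−2.49/10) = 0.5636
  Stage 3: F_3 = 10^(7.86/10) = 6.109, G_3 = 10^(−7.08/10) = 0.1959
  Stage 4: F_4 = 10^(1.24/10) = 1.330, G_4 = 10^(−1.24/10) = 0.7516
Friis cascade:
  F = 2.203 + (1.774 − 1)/12.59 + (6.109 − 1)/7.096 + (1.330 − 1)/1.390 = 3.222
NF = 10 log₁₀(3.222) = 5.08 dB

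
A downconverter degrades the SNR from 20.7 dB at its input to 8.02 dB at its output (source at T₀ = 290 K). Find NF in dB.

12.68 dB

NF (dB) = SNR_in(dB) − SNR_out(dB) when the source is at T₀
NF = 20.7 − 8.02 = 12.68 dB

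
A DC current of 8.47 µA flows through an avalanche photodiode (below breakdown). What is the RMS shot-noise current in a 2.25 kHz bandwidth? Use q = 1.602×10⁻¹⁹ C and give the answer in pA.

78.1 pA

I_n = √(2qI·B)
2qI·B = 2 × 1.602×10⁻¹⁹ × 8.47×10⁻⁶ × 2.25×10³ = 6.11×10⁻²¹ A²
I_n = √(6.11×10⁻²¹) = 7.81×10⁻¹¹ A = 78.1 pA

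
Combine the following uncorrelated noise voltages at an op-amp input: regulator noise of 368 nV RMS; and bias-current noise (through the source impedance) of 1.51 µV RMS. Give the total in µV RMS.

Uncorrelated sources add in power (mean-square): V_tot = √(ΣV_i²)
V_tot = √[(3.68×10⁻⁷)² + (1.51×10⁻⁶)²] = 1.55×10⁻⁶ V = 1.55 µV

1.55 µV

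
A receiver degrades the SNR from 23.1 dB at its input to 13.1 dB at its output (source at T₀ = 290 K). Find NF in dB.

10.0 dB

NF (dB) = SNR_in(dB) − SNR_out(dB) when the source is at T₀
NF = 23.1 − 13.1 = 10.0 dB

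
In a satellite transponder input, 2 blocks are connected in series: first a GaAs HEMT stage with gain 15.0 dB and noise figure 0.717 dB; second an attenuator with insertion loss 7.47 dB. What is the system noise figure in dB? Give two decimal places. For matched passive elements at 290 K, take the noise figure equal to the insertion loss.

Convert to linear (a loss of L dB is a gain of −L dB): F_i = 10^(NF_i/10), G_i = 10^(G_i,dB/10)
  Stage 1: F_1 = 10^(0.717/10) = 1.180, G_1 = 10^(15.0/10) = 31.62
  Stage 2: F_2 = 10^(7.47/10) = 5.585, G_2 = 10^(−7.47/10) = 0.1791
Friis cascade:
  F = 1.180 + (5.585 − 1)/31.62 = 1.324
NF = 10 log₁₀(1.324) = 1.22 dB

1.22 dB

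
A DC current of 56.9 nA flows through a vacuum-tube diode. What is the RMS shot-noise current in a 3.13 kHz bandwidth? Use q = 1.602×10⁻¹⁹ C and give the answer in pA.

7.55 pA

I_n = √(2qI·B)
2qI·B = 2 × 1.602×10⁻¹⁹ × 5.69×10⁻⁸ × 3.13×10³ = 5.71×10⁻²³ A²
I_n = √(5.71×10⁻²³) = 7.55×10⁻¹² A = 7.55 pA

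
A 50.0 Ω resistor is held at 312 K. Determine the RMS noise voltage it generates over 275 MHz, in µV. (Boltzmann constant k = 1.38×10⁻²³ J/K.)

V_n = √(4kTRB)
4kTRB = 4 × 1.38×10⁻²³ × 312 × 5.00×10¹ × 2.75×10⁸ = 2.37×10⁻¹⁰ V²
V_n = √(2.37×10⁻¹⁰) = 1.54×10⁻⁵ V = 15.4 µV

15.4 µV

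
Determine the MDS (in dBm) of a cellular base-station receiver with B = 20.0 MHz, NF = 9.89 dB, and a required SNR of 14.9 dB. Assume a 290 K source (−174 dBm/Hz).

Sensitivity = −174 + 10 log₁₀(B) + NF + SNR_min
= −174 + 73.01 + 9.89 + 14.9
= −76.20 dBm → −76.2 dBm

−76.2 dBm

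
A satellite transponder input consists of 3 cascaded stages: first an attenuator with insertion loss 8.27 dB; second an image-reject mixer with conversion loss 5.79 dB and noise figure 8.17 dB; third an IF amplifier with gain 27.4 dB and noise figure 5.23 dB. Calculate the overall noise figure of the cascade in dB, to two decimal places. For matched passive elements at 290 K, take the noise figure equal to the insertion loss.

Convert to linear (a loss of L dB is a gain of −L dB): F_i = 10^(NF_i/10), G_i = 10^(G_i,dB/10)
  Stage 1: F_1 = 10^(8.27/10) = 6.714, G_1 = 10^(−8.27/10) = 0.1489
  Stage 2: F_2 = 10^(8.17/10) = 6.561, G_2 = 10^(−5.79/10) = 0.2636
  Stage 3: F_3 = 10^(5.23/10) = 3.334, G_3 = 10^(27.4/10) = 549.5
Friis cascade:
  F = 6.714 + (6.561 − 1)/0.1489 + (3.334 − 1)/0.03926 = 103.5
NF = 10 log₁₀(103.5) = 20.15 dB

20.15 dB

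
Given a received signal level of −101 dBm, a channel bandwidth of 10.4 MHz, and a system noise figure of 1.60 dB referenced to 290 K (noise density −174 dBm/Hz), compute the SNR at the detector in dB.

1.2 dB

Noise floor: N = −174 + 10 log₁₀(B) + NF
10 log₁₀(1.04×10⁷) = 70.17 dB
N = −174 + 70.17 + 1.60 = −102.23 dBm
SNR = P_sig − N = −101 − (−102.23) = 1.23 dB → 1.2 dB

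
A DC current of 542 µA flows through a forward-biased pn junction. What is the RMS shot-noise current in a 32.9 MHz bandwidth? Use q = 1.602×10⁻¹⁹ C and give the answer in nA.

I_n = √(2qI·B)
2qI·B = 2 × 1.602×10⁻¹⁹ × 5.42×10⁻⁴ × 3.29×10⁷ = 5.71×10⁻¹⁵ A²
I_n = √(5.71×10⁻¹⁵) = 7.56×10⁻⁸ A = 75.6 nA

75.6 nA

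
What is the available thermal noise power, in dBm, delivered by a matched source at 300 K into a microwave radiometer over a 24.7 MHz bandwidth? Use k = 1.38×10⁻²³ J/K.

P_n = kTB = 1.38×10⁻²³ × 300 × 2.47×10⁷ = 1.02×10⁻¹³ W
In dBm: 10 log₁₀(1.02×10⁻¹³ / 10⁻³) = −99.9 dBm

−99.9 dBm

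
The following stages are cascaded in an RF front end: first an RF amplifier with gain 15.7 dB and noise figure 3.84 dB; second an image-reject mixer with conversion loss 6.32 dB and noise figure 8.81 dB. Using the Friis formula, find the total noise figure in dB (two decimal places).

4.15 dB

Convert to linear (a loss of L dB is a gain of −L dB): F_i = 10^(NF_i/10), G_i = 10^(G_i,dB/10)
  Stage 1: F_1 = 10^(3.84/10) = 2.421, G_1 = 10^(15.7/10) = 37.15
  Stage 2: F_2 = 10^(8.81/10) = 7.603, G_2 = 10^(−6.32/10) = 0.2333
Friis cascade:
  F = 2.421 + (7.603 − 1)/37.15 = 2.599
NF = 10 log₁₀(2.599) = 4.15 dB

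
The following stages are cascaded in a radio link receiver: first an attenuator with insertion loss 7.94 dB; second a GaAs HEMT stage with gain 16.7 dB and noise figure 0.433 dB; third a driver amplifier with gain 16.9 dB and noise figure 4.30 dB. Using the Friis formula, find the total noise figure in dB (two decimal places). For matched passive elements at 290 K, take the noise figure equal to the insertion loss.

8.51 dB

Convert to linear (a loss of L dB is a gain of −L dB): F_i = 10^(NF_i/10), G_i = 10^(G_i,dB/10)
  Stage 1: F_1 = 10^(7.94/10) = 6.223, G_1 = 10^(−7.94/10) = 0.1607
  Stage 2: F_2 = 10^(0.433/10) = 1.105, G_2 = 10^(16.7/10) = 46.77
  Stage 3: F_3 = 10^(4.30/10) = 2.692, G_3 = 10^(16.9/10) = 48.98
Friis cascade:
  F = 6.223 + (1.105 − 1)/0.1607 + (2.692 − 1)/7.516 = 7.100
NF = 10 log₁₀(7.100) = 8.51 dB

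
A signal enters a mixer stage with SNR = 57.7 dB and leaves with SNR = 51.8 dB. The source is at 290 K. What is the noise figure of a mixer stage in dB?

5.9 dB

NF (dB) = SNR_in(dB) − SNR_out(dB) when the source is at T₀
NF = 57.7 − 51.8 = 5.9 dB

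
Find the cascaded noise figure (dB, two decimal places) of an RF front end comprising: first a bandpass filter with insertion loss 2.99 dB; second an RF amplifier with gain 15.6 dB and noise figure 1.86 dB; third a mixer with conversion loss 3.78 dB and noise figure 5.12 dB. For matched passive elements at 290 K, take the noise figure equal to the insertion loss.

5.02 dB

Convert to linear (a loss of L dB is a gain of −L dB): F_i = 10^(NF_i/10), G_i = 10^(G_i,dB/10)
  Stage 1: F_1 = 10^(2.99/10) = 1.991, G_1 = 10^(−2.99/10) = 0.5023
  Stage 2: F_2 = 10^(1.86/10) = 1.535, G_2 = 10^(15.6/10) = 36.31
  Stage 3: F_3 = 10^(5.12/10) = 3.251, G_3 = 10^(−3.78/10) = 0.4188
Friis cascade:
  F = 1.991 + (1.535 − 1)/0.5023 + (3.251 − 1)/18.24 = 3.178
NF = 10 log₁₀(3.178) = 5.02 dB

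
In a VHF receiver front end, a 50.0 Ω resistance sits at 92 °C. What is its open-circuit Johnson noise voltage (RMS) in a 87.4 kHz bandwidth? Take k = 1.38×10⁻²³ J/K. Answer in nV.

T = 92 °C + 273.15 = 365.15 K
V_n = √(4kTRB)
4kTRB = 4 × 1.38×10⁻²³ × 365.15 × 5.00×10¹ × 8.74×10⁴ = 8.81×10⁻¹⁴ V²
V_n = √(8.81×10⁻¹⁴) = 2.97×10⁻⁷ V = 297 nV

297 nV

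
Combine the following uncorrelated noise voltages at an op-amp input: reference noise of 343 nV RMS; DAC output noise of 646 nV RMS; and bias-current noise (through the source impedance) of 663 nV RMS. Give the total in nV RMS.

987 nV

Uncorrelated sources add in power (mean-square): V_tot = √(ΣV_i²)
V_tot = √[(3.43×10⁻⁷)² + (6.46×10⁻⁷)² + (6.63×10⁻⁷)²] = 9.87×10⁻⁷ V = 987 nV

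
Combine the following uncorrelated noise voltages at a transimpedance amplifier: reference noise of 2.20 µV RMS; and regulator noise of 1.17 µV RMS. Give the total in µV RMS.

2.49 µV

Uncorrelated sources add in power (mean-square): V_tot = √(ΣV_i²)
V_tot = √[(2.20×10⁻⁶)² + (1.17×10⁻⁶)²] = 2.49×10⁻⁶ V = 2.49 µV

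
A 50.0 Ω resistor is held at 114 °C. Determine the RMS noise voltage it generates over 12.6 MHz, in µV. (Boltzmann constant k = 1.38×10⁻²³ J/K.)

T = 114 °C + 273.15 = 387.15 K
V_n = √(4kTRB)
4kTRB = 4 × 1.38×10⁻²³ × 387.15 × 5.00×10¹ × 1.26×10⁷ = 1.35×10⁻¹¹ V²
V_n = √(1.35×10⁻¹¹) = 3.67×10⁻⁶ V = 3.67 µV

3.67 µV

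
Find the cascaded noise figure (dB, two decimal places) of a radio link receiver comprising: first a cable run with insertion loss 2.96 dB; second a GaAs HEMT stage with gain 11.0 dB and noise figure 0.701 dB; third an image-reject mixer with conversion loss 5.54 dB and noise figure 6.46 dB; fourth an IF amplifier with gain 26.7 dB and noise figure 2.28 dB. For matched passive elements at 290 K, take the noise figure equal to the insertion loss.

5.12 dB

Convert to linear (a loss of L dB is a gain of −L dB): F_i = 10^(NF_i/10), G_i = 10^(G_i,dB/10)
  Stage 1: F_1 = 10^(2.96/10) = 1.977, G_1 = 10^(−2.96/10) = 0.5058
  Stage 2: F_2 = 10^(0.701/10) = 1.175, G_2 = 10^(11.0/10) = 12.59
  Stage 3: F_3 = 10^(6.46/10) = 4.426, G_3 = 10^(−5.54/10) = 0.2793
  Stage 4: F_4 = 10^(2.28/10) = 1.690, G_4 = 10^(26.7/10) = 467.7
Friis cascade:
  F = 1.977 + (1.175 − 1)/0.5058 + (4.426 − 1)/6.368 + (1.690 − 1)/1.778 = 3.250
NF = 10 log₁₀(3.250) = 5.12 dB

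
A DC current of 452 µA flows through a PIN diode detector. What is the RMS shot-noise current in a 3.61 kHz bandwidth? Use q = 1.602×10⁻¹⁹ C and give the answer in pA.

723 pA

I_n = √(2qI·B)
2qI·B = 2 × 1.602×10⁻¹⁹ × 4.52×10⁻⁴ × 3.61×10³ = 5.23×10⁻¹⁹ A²
I_n = √(5.23×10⁻¹⁹) = 7.23×10⁻¹⁰ A = 723 pA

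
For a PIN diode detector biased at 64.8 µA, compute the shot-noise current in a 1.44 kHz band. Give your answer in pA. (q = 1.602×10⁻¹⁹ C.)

I_n = √(2qI·B)
2qI·B = 2 × 1.602×10⁻¹⁹ × 6.48×10⁻⁵ × 1.44×10³ = 2.99×10⁻²⁰ A²
I_n = √(2.99×10⁻²⁰) = 1.73×10⁻¹⁰ A = 173 pA

173 pA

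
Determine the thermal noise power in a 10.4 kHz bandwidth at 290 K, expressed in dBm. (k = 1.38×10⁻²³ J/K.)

−133.8 dBm

P_n = kTB = 1.38×10⁻²³ × 290 × 1.04×10⁴ = 4.16×10⁻¹⁷ W
In dBm: 10 log₁₀(4.16×10⁻¹⁷ / 10⁻³) = −133.8 dBm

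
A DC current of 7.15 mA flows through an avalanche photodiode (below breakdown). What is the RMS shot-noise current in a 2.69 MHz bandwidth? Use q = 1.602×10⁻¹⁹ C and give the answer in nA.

I_n = √(2qI·B)
2qI·B = 2 × 1.602×10⁻¹⁹ × 7.15×10⁻³ × 2.69×10⁶ = 6.16×10⁻¹⁵ A²
I_n = √(6.16×10⁻¹⁵) = 7.85×10⁻⁸ A = 78.5 nA

78.5 nA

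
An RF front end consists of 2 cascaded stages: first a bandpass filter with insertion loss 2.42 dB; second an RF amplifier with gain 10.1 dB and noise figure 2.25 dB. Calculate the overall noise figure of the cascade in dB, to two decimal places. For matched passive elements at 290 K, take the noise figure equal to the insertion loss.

4.67 dB

Convert to linear (a loss of L dB is a gain of −L dB): F_i = 10^(NF_i/10), G_i = 10^(G_i,dB/10)
  Stage 1: F_1 = 10^(2.42/10) = 1.746, G_1 = 10^(−2.42/10) = 0.5728
  Stage 2: F_2 = 10^(2.25/10) = 1.679, G_2 = 10^(10.1/10) = 10.23
Friis cascade:
  F = 1.746 + (1.679 − 1)/0.5728 = 2.931
NF = 10 log₁₀(2.931) = 4.67 dB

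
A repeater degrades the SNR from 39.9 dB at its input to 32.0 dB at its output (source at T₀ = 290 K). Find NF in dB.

7.9 dB

NF (dB) = SNR_in(dB) − SNR_out(dB) when the source is at T₀
NF = 39.9 − 32.0 = 7.9 dB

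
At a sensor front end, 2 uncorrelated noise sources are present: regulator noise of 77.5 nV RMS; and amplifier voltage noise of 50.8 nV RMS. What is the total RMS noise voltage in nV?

92.7 nV

Uncorrelated sources add in power (mean-square): V_tot = √(ΣV_i²)
V_tot = √[(7.75×10⁻⁸)² + (5.08×10⁻⁸)²] = 9.27×10⁻⁸ V = 92.7 nV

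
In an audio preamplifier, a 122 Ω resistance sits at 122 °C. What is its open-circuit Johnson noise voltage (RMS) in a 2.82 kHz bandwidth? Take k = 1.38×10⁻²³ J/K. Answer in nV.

86.6 nV

T = 122 °C + 273.15 = 395.15 K
V_n = √(4kTRB)
4kTRB = 4 × 1.38×10⁻²³ × 395.15 × 1.22×10² × 2.82×10³ = 7.50×10⁻¹⁵ V²
V_n = √(7.50×10⁻¹⁵) = 8.66×10⁻⁸ V = 86.6 nV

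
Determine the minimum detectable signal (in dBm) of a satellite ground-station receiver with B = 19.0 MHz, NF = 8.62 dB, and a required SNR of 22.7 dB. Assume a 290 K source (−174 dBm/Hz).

−69.9 dBm

Sensitivity = −174 + 10 log₁₀(B) + NF + SNR_min
= −174 + 72.79 + 8.62 + 22.7
= −69.89 dBm → −69.9 dBm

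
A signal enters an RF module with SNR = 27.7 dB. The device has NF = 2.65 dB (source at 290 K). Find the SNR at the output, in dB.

25.05 dB

By definition F = SNR_in/SNR_out, so in dB: SNR_out = SNR_in − NF
SNR_out = 27.7 − 2.65 = 25.05 dB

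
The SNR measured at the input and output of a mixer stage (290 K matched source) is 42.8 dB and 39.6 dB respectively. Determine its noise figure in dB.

NF (dB) = SNR_in(dB) − SNR_out(dB) when the source is at T₀
NF = 42.8 − 39.6 = 3.2 dB

3.2 dB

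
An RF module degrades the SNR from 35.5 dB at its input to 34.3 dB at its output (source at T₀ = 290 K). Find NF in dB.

1.2 dB

NF (dB) = SNR_in(dB) − SNR_out(dB) when the source is at T₀
NF = 35.5 − 34.3 = 1.2 dB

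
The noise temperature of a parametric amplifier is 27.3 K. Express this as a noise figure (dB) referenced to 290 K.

F = 1 + T_e/T₀ = 1 + 27.3/290 = 1.09414
NF = 10 log₁₀(1.09414) = 0.391 dB

0.391 dB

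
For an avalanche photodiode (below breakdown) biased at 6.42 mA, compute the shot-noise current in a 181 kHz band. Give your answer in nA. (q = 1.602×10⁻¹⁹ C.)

19.3 nA

I_n = √(2qI·B)
2qI·B = 2 × 1.602×10⁻¹⁹ × 6.42×10⁻³ × 1.81×10⁵ = 3.72×10⁻¹⁶ A²
I_n = √(3.72×10⁻¹⁶) = 1.93×10⁻⁸ A = 19.3 nA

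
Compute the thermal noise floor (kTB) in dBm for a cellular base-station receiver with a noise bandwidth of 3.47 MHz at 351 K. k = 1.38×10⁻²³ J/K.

−107.7 dBm

P_n = kTB = 1.38×10⁻²³ × 351 × 3.47×10⁶ = 1.68×10⁻¹⁴ W
In dBm: 10 log₁₀(1.68×10⁻¹⁴ / 10⁻³) = −107.7 dBm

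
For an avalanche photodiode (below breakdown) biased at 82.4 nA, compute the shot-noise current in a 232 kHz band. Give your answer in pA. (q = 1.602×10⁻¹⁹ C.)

I_n = √(2qI·B)
2qI·B = 2 × 1.602×10⁻¹⁹ × 8.24×10⁻⁸ × 2.32×10⁵ = 6.13×10⁻²¹ A²
I_n = √(6.13×10⁻²¹) = 7.83×10⁻¹¹ A = 78.3 pA

78.3 pA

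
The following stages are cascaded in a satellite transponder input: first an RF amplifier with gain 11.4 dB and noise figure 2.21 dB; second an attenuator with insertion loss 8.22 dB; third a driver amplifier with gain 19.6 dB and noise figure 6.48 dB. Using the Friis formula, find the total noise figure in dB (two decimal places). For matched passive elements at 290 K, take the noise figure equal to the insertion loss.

Convert to linear (a loss of L dB is a gain of −L dB): F_i = 10^(NF_i/10), G_i = 10^(G_i,dB/10)
  Stage 1: F_1 = 10^(2.21/10) = 1.663, G_1 = 10^(11.4/10) = 13.80
  Stage 2: F_2 = 10^(8.22/10) = 6.637, G_2 = 10^(−8.22/10) = 0.1507
  Stage 3: F_3 = 10^(6.48/10) = 4.446, G_3 = 10^(19.6/10) = 91.20
Friis cascade:
  F = 1.663 + (6.637 − 1)/13.80 + (4.446 − 1)/2.080 = 3.729
NF = 10 log₁₀(3.729) = 5.72 dB

5.72 dB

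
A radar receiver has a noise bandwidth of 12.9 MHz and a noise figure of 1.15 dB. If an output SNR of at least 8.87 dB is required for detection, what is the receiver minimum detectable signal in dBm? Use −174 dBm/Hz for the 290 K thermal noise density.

Sensitivity = −174 + 10 log₁₀(B) + NF + SNR_min
= −174 + 71.11 + 1.15 + 8.87
= −92.87 dBm → −92.9 dBm

−92.9 dBm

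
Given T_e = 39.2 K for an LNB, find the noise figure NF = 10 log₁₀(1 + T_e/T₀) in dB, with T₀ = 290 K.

0.551 dB

F = 1 + T_e/T₀ = 1 + 39.2/290 = 1.13517
NF = 10 log₁₀(1.13517) = 0.551 dB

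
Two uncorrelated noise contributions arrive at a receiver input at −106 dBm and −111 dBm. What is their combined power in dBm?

Convert to linear, add, convert back:
P₁ = 2.51×10⁻¹⁴ W, P₂ = 7.94×10⁻¹⁵ W
P_tot = 3.31×10⁻¹⁴ W → 10 log₁₀(P_tot / 10⁻³) = −104.8 dBm

−104.8 dBm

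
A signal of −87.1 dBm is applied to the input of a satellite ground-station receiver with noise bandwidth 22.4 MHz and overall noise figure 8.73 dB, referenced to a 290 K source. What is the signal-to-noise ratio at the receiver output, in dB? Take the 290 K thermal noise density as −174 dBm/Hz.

4.7 dB

Noise floor: N = −174 + 10 log₁₀(B) + NF
10 log₁₀(2.24×10⁷) = 73.5 dB
N = −174 + 73.5 + 8.73 = −91.77 dBm
SNR = P_sig − N = −87.1 − (−91.77) = 4.67 dB → 4.7 dB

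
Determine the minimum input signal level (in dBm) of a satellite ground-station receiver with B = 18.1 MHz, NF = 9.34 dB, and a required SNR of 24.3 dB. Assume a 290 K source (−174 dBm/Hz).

Sensitivity = −174 + 10 log₁₀(B) + NF + SNR_min
= −174 + 72.58 + 9.34 + 24.3
= −67.78 dBm → −67.8 dBm

−67.8 dBm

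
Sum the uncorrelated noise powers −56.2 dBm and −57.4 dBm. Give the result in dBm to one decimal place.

−53.7 dBm

Convert to linear, add, convert back:
P₁ = 2.40×10⁻⁹ W, P₂ = 1.82×10⁻⁹ W
P_tot = 4.22×10⁻⁹ W → 10 log₁₀(P_tot / 10⁻³) = −53.7 dBm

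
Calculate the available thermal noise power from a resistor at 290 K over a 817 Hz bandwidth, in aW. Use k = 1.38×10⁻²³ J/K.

3.27 aW

P_n = kTB = 1.38×10⁻²³ × 290 × 8.17×10² = 3.27×10⁻¹⁸ W = 3.27 aW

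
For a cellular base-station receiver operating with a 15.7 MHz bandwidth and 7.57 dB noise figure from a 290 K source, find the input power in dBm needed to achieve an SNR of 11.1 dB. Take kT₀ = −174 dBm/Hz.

−83.4 dBm

Sensitivity = −174 + 10 log₁₀(B) + NF + SNR_min
= −174 + 71.96 + 7.57 + 11.1
= −83.37 dBm → −83.4 dBm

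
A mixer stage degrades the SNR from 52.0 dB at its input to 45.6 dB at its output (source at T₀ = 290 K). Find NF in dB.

6.4 dB

NF (dB) = SNR_in(dB) − SNR_out(dB) when the source is at T₀
NF = 52.0 − 45.6 = 6.4 dB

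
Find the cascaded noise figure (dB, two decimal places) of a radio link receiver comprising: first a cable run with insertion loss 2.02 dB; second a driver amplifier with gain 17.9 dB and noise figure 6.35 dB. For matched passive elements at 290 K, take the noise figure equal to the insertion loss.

Convert to linear (a loss of L dB is a gain of −L dB): F_i = 10^(NF_i/10), G_i = 10^(G_i,dB/10)
  Stage 1: F_1 = 10^(2.02/10) = 1.592, G_1 = 10^(−2.02/10) = 0.6281
  Stage 2: F_2 = 10^(6.35/10) = 4.315, G_2 = 10^(17.9/10) = 61.66
Friis cascade:
  F = 1.592 + (4.315 − 1)/0.6281 = 6.871
NF = 10 log₁₀(6.871) = 8.37 dB

8.37 dB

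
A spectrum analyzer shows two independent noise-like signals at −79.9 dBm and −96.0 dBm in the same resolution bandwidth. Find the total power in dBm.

−79.8 dBm

Convert to linear, add, convert back:
P₁ = 1.02×10⁻¹¹ W, P₂ = 2.51×10⁻¹³ W
P_tot = 1.05×10⁻¹¹ W → 10 log₁₀(P_tot / 10⁻³) = −79.8 dBm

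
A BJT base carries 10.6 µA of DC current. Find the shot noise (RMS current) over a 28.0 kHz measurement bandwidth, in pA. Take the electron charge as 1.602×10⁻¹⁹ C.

I_n = √(2qI·B)
2qI·B = 2 × 1.602×10⁻¹⁹ × 1.06×10⁻⁵ × 2.80×10⁴ = 9.51×10⁻²⁰ A²
I_n = √(9.51×10⁻²⁰) = 3.08×10⁻¹⁰ A = 308 pA

308 pA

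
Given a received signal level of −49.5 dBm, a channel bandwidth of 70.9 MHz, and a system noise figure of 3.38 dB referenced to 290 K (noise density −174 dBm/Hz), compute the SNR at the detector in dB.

Noise floor: N = −174 + 10 log₁₀(B) + NF
10 log₁₀(7.09×10⁷) = 78.51 dB
N = −174 + 78.51 + 3.38 = −92.11 dBm
SNR = P_sig − N = −49.5 − (−92.11) = 42.61 dB → 42.6 dB

42.6 dB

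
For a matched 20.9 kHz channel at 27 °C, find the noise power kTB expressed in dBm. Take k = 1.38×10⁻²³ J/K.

−130.6 dBm

T = 27 °C + 273.15 = 300.15 K
P_n = kTB = 1.38×10⁻²³ × 300.15 × 2.09×10⁴ = 8.66×10⁻¹⁷ W
In dBm: 10 log₁₀(8.66×10⁻¹⁷ / 10⁻³) = −130.6 dBm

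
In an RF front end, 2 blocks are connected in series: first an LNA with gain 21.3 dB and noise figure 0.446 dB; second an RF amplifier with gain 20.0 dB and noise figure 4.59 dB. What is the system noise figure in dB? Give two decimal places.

0.50 dB

Convert to linear (a loss of L dB is a gain of −L dB): F_i = 10^(NF_i/10), G_i = 10^(G_i,dB/10)
  Stage 1: F_1 = 10^(0.446/10) = 1.108, G_1 = 10^(21.3/10) = 134.9
  Stage 2: F_2 = 10^(4.59/10) = 2.877, G_2 = 10^(20.0/10) = 100.0
Friis cascade:
  F = 1.108 + (2.877 − 1)/134.9 = 1.122
NF = 10 log₁₀(1.122) = 0.50 dB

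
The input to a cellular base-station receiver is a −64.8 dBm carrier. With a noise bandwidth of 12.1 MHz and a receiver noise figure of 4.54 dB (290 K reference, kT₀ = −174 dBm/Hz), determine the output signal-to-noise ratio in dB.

Noise floor: N = −174 + 10 log₁₀(B) + NF
10 log₁₀(1.21×10⁷) = 70.83 dB
N = −174 + 70.83 + 4.54 = −98.63 dBm
SNR = P_sig − N = −64.8 − (−98.63) = 33.83 dB → 33.8 dB

33.8 dB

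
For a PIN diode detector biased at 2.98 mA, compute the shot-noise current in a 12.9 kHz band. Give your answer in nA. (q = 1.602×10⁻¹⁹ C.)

3.51 nA

I_n = √(2qI·B)
2qI·B = 2 × 1.602×10⁻¹⁹ × 2.98×10⁻³ × 1.29×10⁴ = 1.23×10⁻¹⁷ A²
I_n = √(1.23×10⁻¹⁷) = 3.51×10⁻⁹ A = 3.51 nA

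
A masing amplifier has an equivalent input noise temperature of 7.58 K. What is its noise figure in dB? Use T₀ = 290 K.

0.112 dB

F = 1 + T_e/T₀ = 1 + 7.58/290 = 1.02614
NF = 10 log₁₀(1.02614) = 0.112 dB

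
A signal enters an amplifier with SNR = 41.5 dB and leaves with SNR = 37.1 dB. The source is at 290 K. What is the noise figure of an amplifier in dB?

NF (dB) = SNR_in(dB) − SNR_out(dB) when the source is at T₀
NF = 41.5 − 37.1 = 4.4 dB

4.4 dB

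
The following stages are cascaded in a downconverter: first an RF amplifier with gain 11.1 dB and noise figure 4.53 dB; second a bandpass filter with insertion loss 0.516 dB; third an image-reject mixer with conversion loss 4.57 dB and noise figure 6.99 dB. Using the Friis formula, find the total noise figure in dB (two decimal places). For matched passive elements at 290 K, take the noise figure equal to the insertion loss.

5.05 dB

Convert to linear (a loss of L dB is a gain of −L dB): F_i = 10^(NF_i/10), G_i = 10^(G_i,dB/10)
  Stage 1: F_1 = 10^(4.53/10) = 2.838, G_1 = 10^(11.1/10) = 12.88
  Stage 2: F_2 = 10^(0.516/10) = 1.126, G_2 = 10^(−0.516/10) = 0.8880
  Stage 3: F_3 = 10^(6.99/10) = 5.000, G_3 = 10^(−4.57/10) = 0.3491
Friis cascade:
  F = 2.838 + (1.126 − 1)/12.88 + (5.000 − 1)/11.44 = 3.197
NF = 10 log₁₀(3.197) = 5.05 dB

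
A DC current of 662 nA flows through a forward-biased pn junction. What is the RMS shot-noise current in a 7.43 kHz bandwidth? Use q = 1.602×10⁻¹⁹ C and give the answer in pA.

I_n = √(2qI·B)
2qI·B = 2 × 1.602×10⁻¹⁹ × 6.62×10⁻⁷ × 7.43×10³ = 1.58×10⁻²¹ A²
I_n = √(1.58×10⁻²¹) = 3.97×10⁻¹¹ A = 39.7 pA

39.7 pA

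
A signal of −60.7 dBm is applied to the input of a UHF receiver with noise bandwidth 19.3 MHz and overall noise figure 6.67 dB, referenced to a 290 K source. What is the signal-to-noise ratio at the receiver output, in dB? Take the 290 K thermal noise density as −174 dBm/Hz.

33.8 dB

Noise floor: N = −174 + 10 log₁₀(B) + NF
10 log₁₀(1.93×10⁷) = 72.86 dB
N = −174 + 72.86 + 6.67 = −94.47 dBm
SNR = P_sig − N = −60.7 − (−94.47) = 33.77 dB → 33.8 dB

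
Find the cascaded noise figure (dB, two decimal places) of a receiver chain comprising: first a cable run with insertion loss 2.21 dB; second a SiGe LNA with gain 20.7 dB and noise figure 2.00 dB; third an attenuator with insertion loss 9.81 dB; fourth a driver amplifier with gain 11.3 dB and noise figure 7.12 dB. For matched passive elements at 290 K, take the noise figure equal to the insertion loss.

5.21 dB

Convert to linear (a loss of L dB is a gain of −L dB): F_i = 10^(NF_i/10), G_i = 10^(G_i,dB/10)
  Stage 1: F_1 = 10^(2.21/10) = 1.663, G_1 = 10^(−2.21/10) = 0.6012
  Stage 2: F_2 = 10^(2.00/10) = 1.585, G_2 = 10^(20.7/10) = 117.5
  Stage 3: F_3 = 10^(9.81/10) = 9.572, G_3 = 10^(−9.81/10) = 0.1045
  Stage 4: F_4 = 10^(7.12/10) = 5.152, G_4 = 10^(11.3/10) = 13.49
Friis cascade:
  F = 1.663 + (1.585 − 1)/0.6012 + (9.572 − 1)/70.63 + (5.152 − 1)/7.379 = 3.320
NF = 10 log₁₀(3.320) = 5.21 dB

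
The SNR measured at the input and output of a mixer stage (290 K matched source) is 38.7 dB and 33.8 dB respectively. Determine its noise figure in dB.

NF (dB) = SNR_in(dB) − SNR_out(dB) when the source is at T₀
NF = 38.7 − 33.8 = 4.9 dB

4.9 dB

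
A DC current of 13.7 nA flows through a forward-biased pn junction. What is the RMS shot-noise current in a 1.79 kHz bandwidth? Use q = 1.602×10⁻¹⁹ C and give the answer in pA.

2.80 pA

I_n = √(2qI·B)
2qI·B = 2 × 1.602×10⁻¹⁹ × 1.37×10⁻⁸ × 1.79×10³ = 7.86×10⁻²⁴ A²
I_n = √(7.86×10⁻²⁴) = 2.80×10⁻¹² A = 2.80 pA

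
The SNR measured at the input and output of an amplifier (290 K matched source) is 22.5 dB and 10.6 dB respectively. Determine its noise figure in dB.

11.9 dB

NF (dB) = SNR_in(dB) − SNR_out(dB) when the source is at T₀
NF = 22.5 − 10.6 = 11.9 dB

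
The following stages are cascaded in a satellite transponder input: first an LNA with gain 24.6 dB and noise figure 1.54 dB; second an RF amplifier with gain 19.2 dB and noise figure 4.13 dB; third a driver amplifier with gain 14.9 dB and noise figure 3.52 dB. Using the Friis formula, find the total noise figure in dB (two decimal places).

1.56 dB

Convert to linear (a loss of L dB is a gain of −L dB): F_i = 10^(NF_i/10), G_i = 10^(G_i,dB/10)
  Stage 1: F_1 = 10^(1.54/10) = 1.426, G_1 = 10^(24.6/10) = 288.4
  Stage 2: F_2 = 10^(4.13/10) = 2.588, G_2 = 10^(19.2/10) = 83.18
  Stage 3: F_3 = 10^(3.52/10) = 2.249, G_3 = 10^(14.9/10) = 30.90
Friis cascade:
  F = 1.426 + (2.588 − 1)/288.4 + (2.249 − 1)/2.399×10⁴ = 1.431
NF = 10 log₁₀(1.431) = 1.56 dB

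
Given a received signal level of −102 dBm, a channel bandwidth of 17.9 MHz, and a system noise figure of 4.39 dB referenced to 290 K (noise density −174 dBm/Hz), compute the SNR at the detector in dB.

−4.9 dB

Noise floor: N = −174 + 10 log₁₀(B) + NF
10 log₁₀(1.79×10⁷) = 72.53 dB
N = −174 + 72.53 + 4.39 = −97.08 dBm
SNR = P_sig − N = −102 − (−97.08) = −4.92 dB → −4.9 dB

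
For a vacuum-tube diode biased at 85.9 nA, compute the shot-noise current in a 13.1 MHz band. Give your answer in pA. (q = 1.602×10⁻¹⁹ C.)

600 pA

I_n = √(2qI·B)
2qI·B = 2 × 1.602×10⁻¹⁹ × 8.59×10⁻⁸ × 1.31×10⁷ = 3.61×10⁻¹⁹ A²
I_n = √(3.61×10⁻¹⁹) = 6.00×10⁻¹⁰ A = 600 pA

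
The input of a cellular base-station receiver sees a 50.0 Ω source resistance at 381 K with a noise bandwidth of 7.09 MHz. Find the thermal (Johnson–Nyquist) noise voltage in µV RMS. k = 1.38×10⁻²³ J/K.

V_n = √(4kTRB)
4kTRB = 4 × 1.38×10⁻²³ × 381 × 5.00×10¹ × 7.09×10⁶ = 7.46×10⁻¹² V²
V_n = √(7.46×10⁻¹²) = 2.73×10⁻⁶ V = 2.73 µV

2.73 µV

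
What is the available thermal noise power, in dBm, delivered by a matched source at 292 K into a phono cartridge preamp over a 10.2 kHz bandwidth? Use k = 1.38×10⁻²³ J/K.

P_n = kTB = 1.38×10⁻²³ × 292 × 1.02×10⁴ = 4.11×10⁻¹⁷ W
In dBm: 10 log₁₀(4.11×10⁻¹⁷ / 10⁻³) = −133.9 dBm

−133.9 dBm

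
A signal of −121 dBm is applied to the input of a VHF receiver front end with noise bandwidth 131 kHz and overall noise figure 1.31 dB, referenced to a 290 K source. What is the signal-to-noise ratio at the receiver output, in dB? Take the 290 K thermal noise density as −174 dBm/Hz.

0.5 dB

Noise floor: N = −174 + 10 log₁₀(B) + NF
10 log₁₀(1.31×10⁵) = 51.17 dB
N = −174 + 51.17 + 1.31 = −121.52 dBm
SNR = P_sig − N = −121 − (−121.52) = 0.52 dB → 0.5 dB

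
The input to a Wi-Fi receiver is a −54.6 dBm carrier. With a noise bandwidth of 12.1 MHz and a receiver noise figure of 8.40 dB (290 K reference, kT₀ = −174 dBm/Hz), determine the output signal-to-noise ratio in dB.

Noise floor: N = −174 + 10 log₁₀(B) + NF
10 log₁₀(1.21×10⁷) = 70.83 dB
N = −174 + 70.83 + 8.40 = −94.77 dBm
SNR = P_sig − N = −54.6 − (−94.77) = 40.17 dB → 40.2 dB

40.2 dB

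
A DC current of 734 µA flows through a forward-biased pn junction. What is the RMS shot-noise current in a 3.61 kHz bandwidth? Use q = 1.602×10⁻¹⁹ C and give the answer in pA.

921 pA

I_n = √(2qI·B)
2qI·B = 2 × 1.602×10⁻¹⁹ × 7.34×10⁻⁴ × 3.61×10³ = 8.49×10⁻¹⁹ A²
I_n = √(8.49×10⁻¹⁹) = 9.21×10⁻¹⁰ A = 921 pA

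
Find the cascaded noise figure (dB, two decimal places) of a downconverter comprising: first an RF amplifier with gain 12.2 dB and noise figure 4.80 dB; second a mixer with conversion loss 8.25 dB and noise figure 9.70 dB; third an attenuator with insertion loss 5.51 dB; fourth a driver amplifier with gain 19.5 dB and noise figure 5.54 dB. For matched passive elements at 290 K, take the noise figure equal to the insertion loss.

9.16 dB

Convert to linear (a loss of L dB is a gain of −L dB): F_i = 10^(NF_i/10), G_i = 10^(G_i,dB/10)
  Stage 1: F_1 = 10^(4.80/10) = 3.020, G_1 = 10^(12.2/10) = 16.60
  Stage 2: F_2 = 10^(9.70/10) = 9.333, G_2 = 10^(−8.25/10) = 0.1496
  Stage 3: F_3 = 10^(5.51/10) = 3.556, G_3 = 10^(−5.51/10) = 0.2812
  Stage 4: F_4 = 10^(5.54/10) = 3.581, G_4 = 10^(19.5/10) = 89.13
Friis cascade:
  F = 3.020 + (9.333 − 1)/16.60 + (3.556 − 1)/2.483 + (3.581 − 1)/0.6982 = 8.248
NF = 10 log₁₀(8.248) = 9.16 dB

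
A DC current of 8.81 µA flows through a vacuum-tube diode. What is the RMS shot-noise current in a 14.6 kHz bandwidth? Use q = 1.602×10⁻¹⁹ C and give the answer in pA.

203 pA

I_n = √(2qI·B)
2qI·B = 2 × 1.602×10⁻¹⁹ × 8.81×10⁻⁶ × 1.46×10⁴ = 4.12×10⁻²⁰ A²
I_n = √(4.12×10⁻²⁰) = 2.03×10⁻¹⁰ A = 203 pA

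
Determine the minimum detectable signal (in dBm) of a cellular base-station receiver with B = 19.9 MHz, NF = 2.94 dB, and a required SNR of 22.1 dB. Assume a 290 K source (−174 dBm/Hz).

Sensitivity = −174 + 10 log₁₀(B) + NF + SNR_min
= −174 + 72.99 + 2.94 + 22.1
= −75.97 dBm → −76.0 dBm

−76.0 dBm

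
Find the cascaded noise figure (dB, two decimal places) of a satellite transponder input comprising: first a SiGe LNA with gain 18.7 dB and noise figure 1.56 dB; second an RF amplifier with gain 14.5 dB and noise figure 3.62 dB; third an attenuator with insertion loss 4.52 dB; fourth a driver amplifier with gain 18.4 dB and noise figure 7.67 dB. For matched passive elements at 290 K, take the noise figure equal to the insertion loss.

Convert to linear (a loss of L dB is a gain of −L dB): F_i = 10^(NF_i/10), G_i = 10^(G_i,dB/10)
  Stage 1: F_1 = 10^(1.56/10) = 1.432, G_1 = 10^(18.7/10) = 74.13
  Stage 2: F_2 = 10^(3.62/10) = 2.301, G_2 = 10^(14.5/10) = 28.18
  Stage 3: F_3 = 10^(4.52/10) = 2.831, G_3 = 10^(−4.52/10) = 0.3532
  Stage 4: F_4 = 10^(7.67/10) = 5.848, G_4 = 10^(18.4/10) = 69.18
Friis cascade:
  F = 1.432 + (2.301 − 1)/74.13 + (2.831 − 1)/2089 + (5.848 − 1)/737.9 = 1.457
NF = 10 log₁₀(1.457) = 1.64 dB

1.64 dB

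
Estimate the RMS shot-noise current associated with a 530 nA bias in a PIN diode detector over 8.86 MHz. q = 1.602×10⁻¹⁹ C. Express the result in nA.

I_n = √(2qI·B)
2qI·B = 2 × 1.602×10⁻¹⁹ × 5.30×10⁻⁷ × 8.86×10⁶ = 1.50×10⁻¹⁸ A²
I_n = √(1.50×10⁻¹⁸) = 1.23×10⁻⁹ A = 1.23 nA

1.23 nA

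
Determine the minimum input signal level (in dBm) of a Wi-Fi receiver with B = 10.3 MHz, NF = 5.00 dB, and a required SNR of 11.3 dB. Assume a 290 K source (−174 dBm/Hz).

−87.6 dBm

Sensitivity = −174 + 10 log₁₀(B) + NF + SNR_min
= −174 + 70.13 + 5.00 + 11.3
= −87.57 dBm → −87.6 dBm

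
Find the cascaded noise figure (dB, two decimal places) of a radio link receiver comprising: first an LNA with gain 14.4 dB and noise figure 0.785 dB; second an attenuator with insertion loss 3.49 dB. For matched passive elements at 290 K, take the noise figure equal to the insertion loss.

Convert to linear (a loss of L dB is a gain of −L dB): F_i = 10^(NF_i/10), G_i = 10^(G_i,dB/10)
  Stage 1: F_1 = 10^(0.785/10) = 1.198, G_1 = 10^(14.4/10) = 27.54
  Stage 2: F_2 = 10^(3.49/10) = 2.234, G_2 = 10^(−3.49/10) = 0.4477
Friis cascade:
  F = 1.198 + (2.234 − 1)/27.54 = 1.243
NF = 10 log₁₀(1.243) = 0.94 dB

0.94 dB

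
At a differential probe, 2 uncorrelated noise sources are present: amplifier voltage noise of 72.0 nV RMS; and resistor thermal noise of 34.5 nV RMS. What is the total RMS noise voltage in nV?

Uncorrelated sources add in power (mean-square): V_tot = √(ΣV_i²)
V_tot = √[(7.20×10⁻⁸)² + (3.45×10⁻⁸)²] = 7.98×10⁻⁸ V = 79.8 nV

79.8 nV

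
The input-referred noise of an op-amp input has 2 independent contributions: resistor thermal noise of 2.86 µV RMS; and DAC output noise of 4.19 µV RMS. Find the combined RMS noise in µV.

5.07 µV

Uncorrelated sources add in power (mean-square): V_tot = √(ΣV_i²)
V_tot = √[(2.86×10⁻⁶)² + (4.19×10⁻⁶)²] = 5.07×10⁻⁶ V = 5.07 µV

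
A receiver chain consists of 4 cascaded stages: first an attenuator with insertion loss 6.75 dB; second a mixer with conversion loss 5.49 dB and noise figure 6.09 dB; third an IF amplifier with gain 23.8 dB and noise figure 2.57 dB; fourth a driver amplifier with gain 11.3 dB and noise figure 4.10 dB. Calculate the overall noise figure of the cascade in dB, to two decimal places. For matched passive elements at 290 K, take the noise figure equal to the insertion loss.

Convert to linear (a loss of L dB is a gain of −L dB): F_i = 10^(NF_i/10), G_i = 10^(G_i,dB/10)
  Stage 1: F_1 = 10^(6.75/10) = 4.732, G_1 = 10^(−6.75/10) = 0.2113
  Stage 2: F_2 = 10^(6.09/10) = 4.064, G_2 = 10^(−5.49/10) = 0.2825
  Stage 3: F_3 = 10^(2.57/10) = 1.807, G_3 = 10^(23.8/10) = 239.9
  Stage 4: F_4 = 10^(4.10/10) = 2.570, G_4 = 10^(11.3/10) = 13.49
Friis cascade:
  F = 4.732 + (4.064 − 1)/0.2113 + (1.807 − 1)/0.05970 + (2.570 − 1)/14.32 = 32.86
NF = 10 log₁₀(32.86) = 15.17 dB

15.17 dB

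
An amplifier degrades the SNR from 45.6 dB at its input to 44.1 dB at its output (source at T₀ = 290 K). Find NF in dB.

1.5 dB

NF (dB) = SNR_in(dB) − SNR_out(dB) when the source is at T₀
NF = 45.6 − 44.1 = 1.5 dB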